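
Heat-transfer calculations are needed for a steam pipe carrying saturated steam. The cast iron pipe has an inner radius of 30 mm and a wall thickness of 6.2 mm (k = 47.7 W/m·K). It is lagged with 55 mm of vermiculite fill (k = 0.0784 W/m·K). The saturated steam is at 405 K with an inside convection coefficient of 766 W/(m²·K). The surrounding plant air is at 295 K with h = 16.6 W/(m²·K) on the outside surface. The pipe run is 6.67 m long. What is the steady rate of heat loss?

Q ≈ 369 W

Radial resistances (cylindrical: R_cond = ln(r_o/r_i)/(2πkL), R_conv = 1/(h·2πrL)):
R_inner film = 1/(h_i·2πr₁L) = 1/(766×2π×0.03×6.67) = 0.001038 K/W
R_cast iron pipe wall = ln(36.2/30)/(2π×47.7×6.67) = 9.398×10^-5 K/W
R_vermiculite fill = ln(91.2/36.2)/(2π×0.0784×6.67) = 0.2812 K/W
R_outer film = 1/(h_o·2πr_oL) = 1/(16.6×2π×0.0912×6.67) = 0.01576 K/W
R_total = 0.2981 K/W
Q = ΔT/R_total = 110/0.2981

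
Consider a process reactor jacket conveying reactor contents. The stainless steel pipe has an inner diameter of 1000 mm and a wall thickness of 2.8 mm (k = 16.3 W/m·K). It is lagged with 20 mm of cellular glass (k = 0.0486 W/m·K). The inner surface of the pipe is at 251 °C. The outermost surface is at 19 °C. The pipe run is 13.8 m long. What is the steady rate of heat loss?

Q ≈ 25100 W

For a radial system each layer contributes R = ln(r_out/r_in)/(2πkL); films add R = 1/(hA).
R_stainless steel pipe wall = ln(502.8/500)/(2π×16.3×13.8) = 3.951×10^-6 K/W
R_cellular glass = ln(522.8/502.8)/(2π×0.0486×13.8) = 0.009256 K/W
R_total = 0.00926 K/W
Q = ΔT/R_total = 232/0.00926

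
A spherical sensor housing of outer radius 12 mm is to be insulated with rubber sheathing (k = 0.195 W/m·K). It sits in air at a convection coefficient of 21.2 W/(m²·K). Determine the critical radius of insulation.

For a sphere r_cr = 2k/h = 2×0.195/21.2
r_cr = 18.4 mm; since the bare radius (12 mm) is below r_cr, adding a thin layer of insulation will *increase* heat loss.

r_cr ≈ 18.4 mm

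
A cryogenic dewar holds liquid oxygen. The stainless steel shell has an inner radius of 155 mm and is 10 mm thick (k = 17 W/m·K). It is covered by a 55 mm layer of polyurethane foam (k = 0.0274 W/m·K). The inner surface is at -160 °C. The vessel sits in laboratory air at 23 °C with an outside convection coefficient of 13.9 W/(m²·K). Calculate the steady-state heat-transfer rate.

Q ≈ 40.5 W

Spherical conduction: R = (1/r_in − 1/r_out)/(4πk) per layer; series-sum.
R_stainless steel shell = (1/0.155 − 1/0.165)/(4π×17) = 0.00183 K/W
R_polyurethane foam = (1/0.165 − 1/0.22)/(4π×0.0274) = 4.4 K/W
R_outer film = 1/(h·4πr_o²) = 1/(13.9×4π×0.22²) = 0.1183 K/W
R_total = 4.521 K/W
Q = ΔT/R_total = 183/4.521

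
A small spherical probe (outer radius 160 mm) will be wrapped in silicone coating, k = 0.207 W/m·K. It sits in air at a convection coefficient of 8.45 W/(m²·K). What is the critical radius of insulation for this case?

For a sphere r_cr = 2k/h = 2×0.207/8.45
r_cr = 49 mm; since the bare radius (160 mm) is above r_cr, any added insulation will reduce heat loss.

r_cr ≈ 49 mm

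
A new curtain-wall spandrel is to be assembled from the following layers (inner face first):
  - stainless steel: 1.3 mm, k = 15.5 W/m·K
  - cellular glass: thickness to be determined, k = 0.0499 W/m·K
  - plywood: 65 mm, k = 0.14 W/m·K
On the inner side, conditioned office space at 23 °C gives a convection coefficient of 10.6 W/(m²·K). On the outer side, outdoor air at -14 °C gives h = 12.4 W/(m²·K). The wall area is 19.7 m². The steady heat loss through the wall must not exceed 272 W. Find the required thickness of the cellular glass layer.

Thermal resistances in series:
R_inner film = 1/(h_i·A) = 1/(10.6×19.7) = 0.004789 K/W
R_stainless steel = L/(kA) = 0.0013/(15.5×19.7) = 4.257×10^-6 K/W
R_plywood = L/(kA) = 0.065/(0.14×19.7) = 0.02357 K/W
R_outer film = 1/(h_o·A) = 1/(12.4×19.7) = 0.004094 K/W
Sum of the known resistances R_other = 0.03245 K/W
Required total resistance R_tot = ΔT/Q_allow = 37/272 = 0.136 K/W
R_cellular glass = R_tot − R_other = 0.1036 K/W
L = R·k·A = 0.1036×0.0499×19.7

L ≈ 102 mm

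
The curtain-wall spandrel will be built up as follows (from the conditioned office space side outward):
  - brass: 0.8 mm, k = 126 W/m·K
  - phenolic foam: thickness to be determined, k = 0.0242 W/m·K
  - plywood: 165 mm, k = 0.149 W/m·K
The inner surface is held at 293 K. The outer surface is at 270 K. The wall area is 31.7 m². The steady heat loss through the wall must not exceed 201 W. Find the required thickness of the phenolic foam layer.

Series thermal resistances:
R_brass = L/(kA) = 0.0008/(126×31.7) = 2.003×10^-7 K/W
R_plywood = L/(kA) = 0.165/(0.149×31.7) = 0.03493 K/W
Sum of the known resistances R_other = 0.03493 K/W
Required total resistance R_tot = ΔT/Q_allow = 23/201 = 0.1144 K/W
R_phenolic foam = R_tot − R_other = 0.07949 K/W
L = R·k·A = 0.07949×0.0242×31.7

L ≈ 61 mm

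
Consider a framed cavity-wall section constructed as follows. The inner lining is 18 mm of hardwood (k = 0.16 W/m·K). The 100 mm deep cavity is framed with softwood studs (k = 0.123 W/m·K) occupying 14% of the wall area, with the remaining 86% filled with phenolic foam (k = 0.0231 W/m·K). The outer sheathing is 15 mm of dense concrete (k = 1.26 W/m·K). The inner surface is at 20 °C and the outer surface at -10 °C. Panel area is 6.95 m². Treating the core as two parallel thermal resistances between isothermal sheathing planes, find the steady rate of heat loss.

Sheathing layers in series; stud and cavity paths in parallel between them.
R_inner = 0.018/(0.16×6.95) = 0.01619 K/W
R_stud  = 0.1/(0.123×0.14×6.95) = 0.8356 K/W
R_cav   = 0.1/(0.0231×0.86×6.95) = 0.7243 K/W
1/R_core = 1/R_stud + 1/R_cav → R_core = 0.388 K/W
R_outer = 0.015/(1.26×6.95) = 0.001713 K/W
R_total = 0.4059 K/W
Q = ΔT/R_total = 30/0.4059

Q ≈ 73.9 W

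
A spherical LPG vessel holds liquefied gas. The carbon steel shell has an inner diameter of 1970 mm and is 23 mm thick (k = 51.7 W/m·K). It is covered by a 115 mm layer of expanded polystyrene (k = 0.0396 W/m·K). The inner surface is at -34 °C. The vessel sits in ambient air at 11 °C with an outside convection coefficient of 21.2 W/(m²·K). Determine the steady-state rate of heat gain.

For a spherical shell R = (1/r₁ − 1/r₂)/(4πk); film R = 1/(h·4πr²). In series:
R_carbon steel shell = (1/0.985 − 1/1.008)/(4π×51.7) = 3.566×10^-5 K/W
R_expanded polystyrene = (1/1.008 − 1/1.123)/(4π×0.0396) = 0.2042 K/W
R_outer film = 1/(h·4πr_o²) = 1/(21.2×4π×1.123²) = 0.002976 K/W
R_total = 0.2072 K/W
Q = ΔT/R_total = 45/0.2072

Q ≈ 217 W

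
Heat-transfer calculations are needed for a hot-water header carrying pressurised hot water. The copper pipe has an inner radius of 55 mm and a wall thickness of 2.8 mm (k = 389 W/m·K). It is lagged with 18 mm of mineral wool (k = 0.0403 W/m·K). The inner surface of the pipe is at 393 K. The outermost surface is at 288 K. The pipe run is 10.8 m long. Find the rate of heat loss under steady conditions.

Q ≈ 1060 W

Radial resistances (cylindrical: R_cond = ln(r_o/r_i)/(2πkL), R_conv = 1/(h·2πrL)):
R_copper pipe wall = ln(57.8/55)/(2π×389×10.8) = 1.881×10^-6 K/W
R_mineral wool = ln(75.8/57.8)/(2π×0.0403×10.8) = 0.09914 K/W
R_total = 0.09914 K/W
Q = ΔT/R_total = 105/0.09914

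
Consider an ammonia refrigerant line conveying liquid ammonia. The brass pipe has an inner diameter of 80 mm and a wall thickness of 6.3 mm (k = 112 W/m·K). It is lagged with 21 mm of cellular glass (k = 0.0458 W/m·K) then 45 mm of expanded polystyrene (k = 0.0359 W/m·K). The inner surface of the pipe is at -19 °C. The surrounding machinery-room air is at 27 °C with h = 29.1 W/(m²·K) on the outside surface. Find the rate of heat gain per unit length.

q′ ≈ 12.7 W/m

Per-layer cylindrical resistances, series-summed:
R_brass pipe wall = ln(46.3/40)/(2π×112×1) = 2.078×10^-4 K/W
R_cellular glass = ln(67.3/46.3)/(2π×0.0458×1) = 1.3 K/W
R_expanded polystyrene = ln(112.3/67.3)/(2π×0.0359×1) = 2.27 K/W
R_outer film = 1/(h_o·2πr_oL) = 1/(29.1×2π×0.1123×1) = 0.0487 K/W
R_total = 3.619 K/W
Q = ΔT/R_total = 46/3.619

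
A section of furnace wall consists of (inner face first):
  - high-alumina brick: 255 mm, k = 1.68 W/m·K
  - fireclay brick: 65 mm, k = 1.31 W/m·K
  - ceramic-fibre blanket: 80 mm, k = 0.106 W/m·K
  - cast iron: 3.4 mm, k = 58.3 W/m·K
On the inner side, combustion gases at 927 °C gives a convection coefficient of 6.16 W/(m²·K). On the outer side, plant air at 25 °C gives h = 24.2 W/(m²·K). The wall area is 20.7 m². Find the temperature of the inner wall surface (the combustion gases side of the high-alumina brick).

Using the resistance-network approach (series):
R_inner film = 1/(h_i·A) = 1/(6.16×20.7) = 0.007842 K/W
R_high-alumina brick = L/(kA) = 0.255/(1.68×20.7) = 0.007333 K/W
R_fireclay brick = L/(kA) = 0.065/(1.31×20.7) = 0.002397 K/W
R_ceramic-fibre blanket = L/(kA) = 0.08/(0.106×20.7) = 0.03646 K/W
R_cast iron = L/(kA) = 0.0034/(58.3×20.7) = 2.817×10^-6 K/W
R_outer film = 1/(h_o·A) = 1/(24.2×20.7) = 0.001996 K/W
R_total = 0.05603 K/W;  Q = ΔT/R_total = 902/0.05603 = 16100 W
T_interface = T_inner − Q·ΣR(inner→interface) = 927 − 16100×0.007842

T ≈ 801 °C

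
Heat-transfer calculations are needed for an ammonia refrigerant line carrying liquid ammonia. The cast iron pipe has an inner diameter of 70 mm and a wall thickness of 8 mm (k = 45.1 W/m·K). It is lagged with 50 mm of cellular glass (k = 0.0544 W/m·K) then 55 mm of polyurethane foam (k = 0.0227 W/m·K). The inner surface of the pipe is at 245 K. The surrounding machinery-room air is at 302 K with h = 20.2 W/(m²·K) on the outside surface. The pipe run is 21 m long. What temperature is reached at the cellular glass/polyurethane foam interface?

For a radial system each layer contributes R = ln(r_out/r_in)/(2πkL); films add R = 1/(hA).
R_cast iron pipe wall = ln(43/35)/(2π×45.1×21) = 3.459×10^-5 K/W
R_cellular glass = ln(93/43)/(2π×0.0544×21) = 0.1075 K/W
R_polyurethane foam = ln(148/93)/(2π×0.0227×21) = 0.1551 K/W
R_outer film = 1/(h_o·2πr_oL) = 1/(20.2×2π×0.148×21) = 0.002535 K/W
R_total = 0.2652 K/W
Q = ΔT/R_total = 57/0.2652
Q = 215 W
T_interface = T_inner + Q·ΣR(inner→interface) = 245 + 215×0.1075

T ≈ 268 K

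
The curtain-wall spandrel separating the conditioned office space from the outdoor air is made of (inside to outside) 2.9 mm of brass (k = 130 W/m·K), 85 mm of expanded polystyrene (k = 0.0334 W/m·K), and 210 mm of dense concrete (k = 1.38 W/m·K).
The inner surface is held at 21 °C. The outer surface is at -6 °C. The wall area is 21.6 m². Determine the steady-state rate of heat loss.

Using the resistance-network approach (series):
R_brass = L/(kA) = 0.0029/(130×21.6) = 1.033×10^-6 K/W
R_expanded polystyrene = L/(kA) = 0.085/(0.0334×21.6) = 0.1178 K/W
R_dense concrete = L/(kA) = 0.21/(1.38×21.6) = 0.007045 K/W
R_total = 0.1249 K/W
Q = ΔT / R_total = 27 / 0.1249

Q ≈ 216 W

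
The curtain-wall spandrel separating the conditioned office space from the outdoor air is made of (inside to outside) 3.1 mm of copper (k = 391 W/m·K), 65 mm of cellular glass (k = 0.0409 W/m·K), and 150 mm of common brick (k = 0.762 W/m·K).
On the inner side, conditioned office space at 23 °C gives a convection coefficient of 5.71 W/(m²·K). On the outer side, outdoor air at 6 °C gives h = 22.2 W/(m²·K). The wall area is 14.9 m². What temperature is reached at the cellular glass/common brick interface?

T ≈ 8.05 °C

Thermal resistances in series:
R_inner film = 1/(h_i·A) = 1/(5.71×14.9) = 0.01175 K/W
R_copper = L/(kA) = 0.0031/(391×14.9) = 5.321×10^-7 K/W
R_cellular glass = L/(kA) = 0.065/(0.0409×14.9) = 0.1067 K/W
R_common brick = L/(kA) = 0.15/(0.762×14.9) = 0.01321 K/W
R_outer film = 1/(h_o·A) = 1/(22.2×14.9) = 0.003023 K/W
R_total = 0.1346 K/W;  Q = ΔT/R_total = 17/0.1346 = 126.3 W
T_interface = T_inner − Q·ΣR(inner→interface) = 23 − 126×0.1184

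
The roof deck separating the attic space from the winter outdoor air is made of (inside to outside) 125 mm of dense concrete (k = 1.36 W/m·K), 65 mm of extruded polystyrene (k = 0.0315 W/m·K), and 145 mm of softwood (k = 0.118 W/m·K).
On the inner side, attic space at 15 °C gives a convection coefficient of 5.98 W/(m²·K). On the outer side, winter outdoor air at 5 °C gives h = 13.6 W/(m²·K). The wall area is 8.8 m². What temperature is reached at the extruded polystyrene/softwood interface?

Treating each layer as a thermal resistance in series:
R_inner film = 1/(h_i·A) = 1/(5.98×8.8) = 0.019 K/W
R_dense concrete = L/(kA) = 0.125/(1.36×8.8) = 0.01044 K/W
R_extruded polystyrene = L/(kA) = 0.065/(0.0315×8.8) = 0.2345 K/W
R_softwood = L/(kA) = 0.145/(0.118×8.8) = 0.1396 K/W
R_outer film = 1/(h_o·A) = 1/(13.6×8.8) = 0.008356 K/W
R_total = 0.4119 K/W;  Q = ΔT/R_total = 10/0.4119 = 24.28 W
T_interface = T_inner − Q·ΣR(inner→interface) = 15 − 24.3×0.2639

T ≈ 8.59 °C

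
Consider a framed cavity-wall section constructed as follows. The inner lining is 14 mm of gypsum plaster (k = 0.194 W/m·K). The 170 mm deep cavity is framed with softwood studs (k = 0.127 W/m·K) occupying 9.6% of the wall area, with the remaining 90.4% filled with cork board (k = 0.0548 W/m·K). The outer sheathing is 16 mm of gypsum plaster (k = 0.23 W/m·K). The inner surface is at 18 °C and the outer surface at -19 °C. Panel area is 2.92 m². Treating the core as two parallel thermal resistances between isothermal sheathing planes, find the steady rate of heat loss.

Q ≈ 37.3 W

Sheathing layers in series; stud and cavity paths in parallel between them.
R_inner = 0.014/(0.194×2.92) = 0.02471 K/W
R_stud  = 0.17/(0.127×0.096×2.92) = 4.775 K/W
R_cav   = 0.17/(0.0548×0.904×2.92) = 1.175 K/W
1/R_core = 1/R_stud + 1/R_cav → R_core = 0.9431 K/W
R_outer = 0.016/(0.23×2.92) = 0.02382 K/W
R_total = 0.9916 K/W
Q = ΔT/R_total = 37/0.9916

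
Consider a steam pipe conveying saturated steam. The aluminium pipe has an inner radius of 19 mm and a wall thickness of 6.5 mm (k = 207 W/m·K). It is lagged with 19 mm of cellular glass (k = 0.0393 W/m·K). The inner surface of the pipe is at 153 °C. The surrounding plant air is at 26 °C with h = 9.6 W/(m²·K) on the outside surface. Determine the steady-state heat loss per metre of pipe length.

q′ ≈ 48.3 W/m

For a radial system each layer contributes R = ln(r_out/r_in)/(2πkL); films add R = 1/(hA).
R_aluminium pipe wall = ln(25.5/19)/(2π×207×1) = 2.262×10^-4 K/W
R_cellular glass = ln(44.5/25.5)/(2π×0.0393×1) = 2.255 K/W
R_outer film = 1/(h_o·2πr_oL) = 1/(9.6×2π×0.0445×1) = 0.3726 K/W
R_total = 2.628 K/W
Q = ΔT/R_total = 127/2.628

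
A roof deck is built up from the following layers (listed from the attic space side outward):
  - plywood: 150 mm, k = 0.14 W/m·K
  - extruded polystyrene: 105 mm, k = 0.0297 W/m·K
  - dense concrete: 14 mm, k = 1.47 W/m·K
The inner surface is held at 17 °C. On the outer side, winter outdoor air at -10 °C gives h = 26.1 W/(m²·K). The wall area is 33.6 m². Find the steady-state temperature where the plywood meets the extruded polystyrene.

T ≈ 10.8 °C

Treating each layer as a thermal resistance in series:
R_plywood = L/(kA) = 0.15/(0.14×33.6) = 0.03189 K/W
R_extruded polystyrene = L/(kA) = 0.105/(0.0297×33.6) = 0.1052 K/W
R_dense concrete = L/(kA) = 0.014/(1.47×33.6) = 2.834×10^-4 K/W
R_outer film = 1/(h_o·A) = 1/(26.1×33.6) = 0.00114 K/W
R_total = 0.1385 K/W;  Q = ΔT/R_total = 27/0.1385 = 194.9 W
T_interface = T_inner − Q·ΣR(inner→interface) = 17 − 195×0.03189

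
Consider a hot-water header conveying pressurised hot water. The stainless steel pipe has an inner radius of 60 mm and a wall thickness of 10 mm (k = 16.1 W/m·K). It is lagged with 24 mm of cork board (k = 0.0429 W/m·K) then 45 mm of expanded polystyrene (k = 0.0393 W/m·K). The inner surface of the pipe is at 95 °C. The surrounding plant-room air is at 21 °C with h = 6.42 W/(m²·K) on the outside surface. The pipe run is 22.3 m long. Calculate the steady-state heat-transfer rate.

Q ≈ 577 W

Per-layer cylindrical resistances, series-summed:
R_stainless steel pipe wall = ln(70/60)/(2π×16.1×22.3) = 6.833×10^-5 K/W
R_cork board = ln(94/70)/(2π×0.0429×22.3) = 0.04904 K/W
R_expanded polystyrene = ln(139/94)/(2π×0.0393×22.3) = 0.07104 K/W
R_outer film = 1/(h_o·2πr_oL) = 1/(6.42×2π×0.139×22.3) = 0.007998 K/W
R_total = 0.1281 K/W
Q = ΔT/R_total = 74/0.1281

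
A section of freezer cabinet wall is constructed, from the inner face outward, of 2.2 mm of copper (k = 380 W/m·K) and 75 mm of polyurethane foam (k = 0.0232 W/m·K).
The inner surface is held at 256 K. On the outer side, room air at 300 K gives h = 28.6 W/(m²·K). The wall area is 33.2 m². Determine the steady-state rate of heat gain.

Treating each layer as a thermal resistance in series:
R_copper = L/(kA) = 0.0022/(380×33.2) = 1.744×10^-7 K/W
R_polyurethane foam = L/(kA) = 0.075/(0.0232×33.2) = 0.09737 K/W
R_outer film = 1/(h_o·A) = 1/(28.6×33.2) = 0.001053 K/W
R_total = 0.09843 K/W
Q = ΔT / R_total = 44 / 0.09843

Q ≈ 447 W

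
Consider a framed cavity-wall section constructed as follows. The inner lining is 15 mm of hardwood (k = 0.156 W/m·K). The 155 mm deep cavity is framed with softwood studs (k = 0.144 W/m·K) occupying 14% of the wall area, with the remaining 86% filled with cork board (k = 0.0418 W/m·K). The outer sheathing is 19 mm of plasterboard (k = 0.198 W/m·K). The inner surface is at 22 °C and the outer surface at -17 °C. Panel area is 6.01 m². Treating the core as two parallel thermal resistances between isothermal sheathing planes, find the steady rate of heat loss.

Q ≈ 79.3 W

Sheathing layers in series; stud and cavity paths in parallel between them.
R_inner = 0.015/(0.156×6.01) = 0.016 K/W
R_stud  = 0.155/(0.144×0.14×6.01) = 1.279 K/W
R_cav   = 0.155/(0.0418×0.86×6.01) = 0.7174 K/W
1/R_core = 1/R_stud + 1/R_cav → R_core = 0.4597 K/W
R_outer = 0.019/(0.198×6.01) = 0.01597 K/W
R_total = 0.4916 K/W
Q = ΔT/R_total = 39/0.4916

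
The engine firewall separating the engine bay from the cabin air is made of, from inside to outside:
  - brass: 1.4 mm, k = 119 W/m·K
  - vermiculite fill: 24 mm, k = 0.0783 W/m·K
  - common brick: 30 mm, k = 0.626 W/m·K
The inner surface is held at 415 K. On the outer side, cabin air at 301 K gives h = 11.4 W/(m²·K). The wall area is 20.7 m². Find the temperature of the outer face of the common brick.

Series thermal resistances:
R_brass = L/(kA) = 0.0014/(119×20.7) = 5.683×10^-7 K/W
R_vermiculite fill = L/(kA) = 0.024/(0.0783×20.7) = 0.01481 K/W
R_common brick = L/(kA) = 0.03/(0.626×20.7) = 0.002315 K/W
R_outer film = 1/(h_o·A) = 1/(11.4×20.7) = 0.004238 K/W
R_total = 0.02136 K/W;  Q = ΔT/R_total = 114/0.02136 = 5337 W
T_interface = T_inner − Q·ΣR(inner→interface) = 415 − 5340×0.01712

T ≈ 324 K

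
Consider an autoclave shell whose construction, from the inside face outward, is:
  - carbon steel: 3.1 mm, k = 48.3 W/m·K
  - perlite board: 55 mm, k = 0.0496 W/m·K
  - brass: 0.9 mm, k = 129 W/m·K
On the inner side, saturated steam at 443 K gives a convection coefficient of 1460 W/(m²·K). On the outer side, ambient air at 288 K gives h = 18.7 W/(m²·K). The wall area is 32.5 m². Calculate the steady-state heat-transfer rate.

Q ≈ 4330 W

Model the wall as resistances in series:
R_inner film = 1/(h_i·A) = 1/(1460×32.5) = 2.107×10^-5 K/W
R_carbon steel = L/(kA) = 0.0031/(48.3×32.5) = 1.975×10^-6 K/W
R_perlite board = L/(kA) = 0.055/(0.0496×32.5) = 0.03412 K/W
R_brass = L/(kA) = 0.0009/(129×32.5) = 2.147×10^-7 K/W
R_outer film = 1/(h_o·A) = 1/(18.7×32.5) = 0.001645 K/W
R_total = 0.03579 K/W
Q = ΔT / R_total = 155 / 0.03579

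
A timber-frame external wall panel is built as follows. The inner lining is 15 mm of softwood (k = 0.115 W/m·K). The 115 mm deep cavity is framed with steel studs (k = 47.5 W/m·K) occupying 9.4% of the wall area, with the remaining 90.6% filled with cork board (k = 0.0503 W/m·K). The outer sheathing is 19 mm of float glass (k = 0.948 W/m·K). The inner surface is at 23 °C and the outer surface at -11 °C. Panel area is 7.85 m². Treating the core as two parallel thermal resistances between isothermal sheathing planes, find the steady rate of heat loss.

Q ≈ 1520 W

Sheathing layers in series; stud and cavity paths in parallel between them.
R_inner = 0.015/(0.115×7.85) = 0.01662 K/W
R_stud  = 0.115/(47.5×0.094×7.85) = 0.003281 K/W
R_cav   = 0.115/(0.0503×0.906×7.85) = 0.3215 K/W
1/R_core = 1/R_stud + 1/R_cav → R_core = 0.003248 K/W
R_outer = 0.019/(0.948×7.85) = 0.002553 K/W
R_total = 0.02242 K/W
Q = ΔT/R_total = 34/0.02242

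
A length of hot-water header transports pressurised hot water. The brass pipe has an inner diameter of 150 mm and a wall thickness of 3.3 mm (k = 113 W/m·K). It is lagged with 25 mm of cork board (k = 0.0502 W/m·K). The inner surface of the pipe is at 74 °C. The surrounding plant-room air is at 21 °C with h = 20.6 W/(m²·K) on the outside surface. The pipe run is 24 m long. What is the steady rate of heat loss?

Radial resistances (cylindrical: R_cond = ln(r_o/r_i)/(2πkL), R_conv = 1/(h·2πrL)):
R_brass pipe wall = ln(78.3/75)/(2π×113×24) = 2.527×10^-6 K/W
R_cork board = ln(103.3/78.3)/(2π×0.0502×24) = 0.0366 K/W
R_outer film = 1/(h_o·2πr_oL) = 1/(20.6×2π×0.1033×24) = 0.003116 K/W
R_total = 0.03972 K/W
Q = ΔT/R_total = 53/0.03972

Q ≈ 1330 W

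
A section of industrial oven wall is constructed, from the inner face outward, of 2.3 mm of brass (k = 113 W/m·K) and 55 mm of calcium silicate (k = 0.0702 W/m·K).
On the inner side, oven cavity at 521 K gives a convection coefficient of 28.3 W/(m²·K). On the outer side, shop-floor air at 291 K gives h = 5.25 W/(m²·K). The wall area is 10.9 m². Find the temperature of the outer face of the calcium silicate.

T ≈ 334 K

Thermal resistances in series:
R_inner film = 1/(h_i·A) = 1/(28.3×10.9) = 0.003242 K/W
R_brass = L/(kA) = 0.0023/(113×10.9) = 1.867×10^-6 K/W
R_calcium silicate = L/(kA) = 0.055/(0.0702×10.9) = 0.07188 K/W
R_outer film = 1/(h_o·A) = 1/(5.25×10.9) = 0.01747 K/W
R_total = 0.0926 K/W;  Q = ΔT/R_total = 230/0.0926 = 2484 W
T_interface = T_inner − Q·ΣR(inner→interface) = 521 − 2480×0.07512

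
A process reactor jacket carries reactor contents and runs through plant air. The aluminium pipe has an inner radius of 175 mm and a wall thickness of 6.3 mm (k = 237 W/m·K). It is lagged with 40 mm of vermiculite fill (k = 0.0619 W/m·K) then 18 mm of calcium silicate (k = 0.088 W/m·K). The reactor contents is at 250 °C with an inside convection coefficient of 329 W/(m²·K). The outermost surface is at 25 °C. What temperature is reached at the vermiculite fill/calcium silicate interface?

Cylindrical conduction, so R = ln(r₂/r₁)/(2πkL) per layer, in series:
R_inner film = 1/(h_i·2πr₁L) = 1/(329×2π×0.175×1) = 0.002764 K/W
R_aluminium pipe wall = ln(181.3/175)/(2π×237×1) = 2.375×10^-5 K/W
R_vermiculite fill = ln(221.3/181.3)/(2π×0.0619×1) = 0.5126 K/W
R_calcium silicate = ln(239.3/221.3)/(2π×0.088×1) = 0.1414 K/W
R_total = 0.6568 K/W
Q = ΔT/R_total = 225/0.6568
Q = 343 W/m
T_interface = T_inner − Q·ΣR(inner→interface) = 250 − 343×0.5154

T ≈ 73.4 °C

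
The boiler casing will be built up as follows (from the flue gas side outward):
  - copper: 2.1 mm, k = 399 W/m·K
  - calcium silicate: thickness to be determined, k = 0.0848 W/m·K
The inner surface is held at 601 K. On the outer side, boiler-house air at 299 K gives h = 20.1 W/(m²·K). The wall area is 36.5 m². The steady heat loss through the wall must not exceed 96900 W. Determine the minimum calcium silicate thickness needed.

Thermal resistances in series:
R_copper = L/(kA) = 0.0021/(399×36.5) = 1.442×10^-7 K/W
R_outer film = 1/(h_o·A) = 1/(20.1×36.5) = 0.001363 K/W
Sum of the known resistances R_other = 0.001363 K/W
Required total resistance R_tot = ΔT/Q_allow = 302/96900 = 0.003117 K/W
R_calcium silicate = R_tot − R_other = 0.001753 K/W
L = R·k·A = 0.001753×0.0848×36.5

L ≈ 5.43 mm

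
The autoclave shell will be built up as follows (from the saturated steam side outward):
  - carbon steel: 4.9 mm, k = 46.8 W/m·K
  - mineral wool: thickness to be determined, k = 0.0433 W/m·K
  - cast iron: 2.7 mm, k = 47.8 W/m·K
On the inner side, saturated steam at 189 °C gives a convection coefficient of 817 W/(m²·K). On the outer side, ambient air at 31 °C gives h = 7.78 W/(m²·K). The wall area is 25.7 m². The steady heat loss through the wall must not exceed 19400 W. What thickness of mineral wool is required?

Treating each layer as a thermal resistance in series:
R_inner film = 1/(h_i·A) = 1/(817×25.7) = 4.763×10^-5 K/W
R_carbon steel = L/(kA) = 0.0049/(46.8×25.7) = 4.074×10^-6 K/W
R_cast iron = L/(kA) = 0.0027/(47.8×25.7) = 2.198×10^-6 K/W
R_outer film = 1/(h_o·A) = 1/(7.78×25.7) = 0.005001 K/W
Sum of the known resistances R_other = 0.005055 K/W
Required total resistance R_tot = ΔT/Q_allow = 158/19400 = 0.008144 K/W
R_mineral wool = R_tot − R_other = 0.003089 K/W
L = R·k·A = 0.003089×0.0433×25.7

L ≈ 3.44 mm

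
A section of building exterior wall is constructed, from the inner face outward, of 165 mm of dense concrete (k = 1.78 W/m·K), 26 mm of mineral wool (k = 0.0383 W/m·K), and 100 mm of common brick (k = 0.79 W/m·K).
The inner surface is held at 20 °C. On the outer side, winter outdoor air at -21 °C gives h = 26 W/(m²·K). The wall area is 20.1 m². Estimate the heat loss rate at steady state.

Treating each layer as a thermal resistance in series:
R_dense concrete = L/(kA) = 0.165/(1.78×20.1) = 0.004612 K/W
R_mineral wool = L/(kA) = 0.026/(0.0383×20.1) = 0.03377 K/W
R_common brick = L/(kA) = 0.1/(0.79×20.1) = 0.006298 K/W
R_outer film = 1/(h_o·A) = 1/(26×20.1) = 0.001914 K/W
R_total = 0.0466 K/W
Q = ΔT / R_total = 41 / 0.0466

Q ≈ 880 W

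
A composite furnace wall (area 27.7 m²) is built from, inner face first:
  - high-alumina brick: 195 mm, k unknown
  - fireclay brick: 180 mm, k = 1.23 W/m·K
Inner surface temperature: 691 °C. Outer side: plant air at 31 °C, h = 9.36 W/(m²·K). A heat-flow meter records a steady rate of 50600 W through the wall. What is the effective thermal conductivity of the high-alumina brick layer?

k ≈ 1.8 W/(m·K)

Using the resistance-network approach (series):
R_fireclay brick = L/(kA) = 0.18/(1.23×27.7) = 0.005283 K/W
R_outer film = 1/(h_o·A) = 1/(9.36×27.7) = 0.003857 K/W
Sum of known resistances R_other = 0.00914 K/W
Total R = ΔT/Q = 660/50600 = 0.01304 K/W
R_high-alumina brick = R_total − R_other = 0.003903 K/W
k = L/(R·A) = 0.195/(0.003903×27.7)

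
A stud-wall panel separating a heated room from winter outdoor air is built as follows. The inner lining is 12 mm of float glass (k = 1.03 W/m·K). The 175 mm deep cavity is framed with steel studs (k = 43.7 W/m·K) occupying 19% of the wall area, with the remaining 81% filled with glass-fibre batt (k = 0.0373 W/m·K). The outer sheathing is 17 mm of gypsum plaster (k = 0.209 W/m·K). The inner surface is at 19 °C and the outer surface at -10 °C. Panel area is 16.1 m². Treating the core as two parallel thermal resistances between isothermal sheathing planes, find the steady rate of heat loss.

Sheathing layers in series; stud and cavity paths in parallel between them.
R_inner = 0.012/(1.03×16.1) = 7.236×10^-4 K/W
R_stud  = 0.175/(43.7×0.19×16.1) = 0.001309 K/W
R_cav   = 0.175/(0.0373×0.81×16.1) = 0.3598 K/W
1/R_core = 1/R_stud + 1/R_cav → R_core = 0.001304 K/W
R_outer = 0.017/(0.209×16.1) = 0.005052 K/W
R_total = 0.00708 K/W
Q = ΔT/R_total = 29/0.00708

Q ≈ 4100 W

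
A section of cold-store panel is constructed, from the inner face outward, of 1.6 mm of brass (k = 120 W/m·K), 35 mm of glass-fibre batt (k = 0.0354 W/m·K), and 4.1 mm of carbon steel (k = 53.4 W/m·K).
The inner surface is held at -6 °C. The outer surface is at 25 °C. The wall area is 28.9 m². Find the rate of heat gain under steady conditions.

Treating each layer as a thermal resistance in series:
R_brass = L/(kA) = 0.0016/(120×28.9) = 4.614×10^-7 K/W
R_glass-fibre batt = L/(kA) = 0.035/(0.0354×28.9) = 0.03421 K/W
R_carbon steel = L/(kA) = 0.0041/(53.4×28.9) = 2.657×10^-6 K/W
R_total = 0.03421 K/W
Q = ΔT / R_total = 31 / 0.03421

Q ≈ 906 W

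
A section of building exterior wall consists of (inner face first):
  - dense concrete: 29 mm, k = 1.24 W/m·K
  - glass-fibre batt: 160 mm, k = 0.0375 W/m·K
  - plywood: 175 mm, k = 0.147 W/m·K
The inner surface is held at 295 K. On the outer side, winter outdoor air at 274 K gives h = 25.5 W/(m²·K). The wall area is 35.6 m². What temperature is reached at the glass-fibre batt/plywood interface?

Using the resistance-network approach (series):
R_dense concrete = L/(kA) = 0.029/(1.24×35.6) = 6.569×10^-4 K/W
R_glass-fibre batt = L/(kA) = 0.16/(0.0375×35.6) = 0.1199 K/W
R_plywood = L/(kA) = 0.175/(0.147×35.6) = 0.03344 K/W
R_outer film = 1/(h_o·A) = 1/(25.5×35.6) = 0.001102 K/W
R_total = 0.155 K/W;  Q = ΔT/R_total = 21/0.155 = 135.4 W
T_interface = T_inner − Q·ΣR(inner→interface) = 295 − 135×0.1205

T ≈ 279 K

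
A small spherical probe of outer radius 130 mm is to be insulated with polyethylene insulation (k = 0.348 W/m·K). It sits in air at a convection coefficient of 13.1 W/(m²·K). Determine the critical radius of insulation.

r_cr ≈ 53.1 mm

For a sphere r_cr = 2k/h = 2×0.348/13.1
r_cr = 53.1 mm; since the bare radius (130 mm) is above r_cr, any added insulation will reduce heat loss.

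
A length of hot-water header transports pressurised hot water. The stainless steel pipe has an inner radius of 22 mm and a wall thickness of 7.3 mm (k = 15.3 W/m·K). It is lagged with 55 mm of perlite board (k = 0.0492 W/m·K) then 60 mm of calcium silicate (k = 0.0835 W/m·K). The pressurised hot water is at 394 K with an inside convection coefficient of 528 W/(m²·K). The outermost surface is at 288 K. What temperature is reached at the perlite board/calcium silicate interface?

For a radial system each layer contributes R = ln(r_out/r_in)/(2πkL); films add R = 1/(hA).
R_inner film = 1/(h_i·2πr₁L) = 1/(528×2π×0.022×1) = 0.0137 K/W
R_stainless steel pipe wall = ln(29.3/22)/(2π×15.3×1) = 0.002981 K/W
R_perlite board = ln(84.3/29.3)/(2π×0.0492×1) = 3.419 K/W
R_calcium silicate = ln(144.3/84.3)/(2π×0.0835×1) = 1.025 K/W
R_total = 4.46 K/W
Q = ΔT/R_total = 106/4.46
Q = 23.8 W/m
T_interface = T_inner − Q·ΣR(inner→interface) = 394 − 23.8×3.435

T ≈ 312 K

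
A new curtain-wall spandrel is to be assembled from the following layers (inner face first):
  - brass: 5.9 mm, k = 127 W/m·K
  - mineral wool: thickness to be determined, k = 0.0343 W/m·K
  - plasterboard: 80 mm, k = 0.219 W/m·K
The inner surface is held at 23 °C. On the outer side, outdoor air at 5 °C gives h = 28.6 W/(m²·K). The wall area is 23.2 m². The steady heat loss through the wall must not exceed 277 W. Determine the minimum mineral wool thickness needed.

L ≈ 38 mm

Treating each layer as a thermal resistance in series:
R_brass = L/(kA) = 0.0059/(127×23.2) = 2.002×10^-6 K/W
R_plasterboard = L/(kA) = 0.08/(0.219×23.2) = 0.01575 K/W
R_outer film = 1/(h_o·A) = 1/(28.6×23.2) = 0.001507 K/W
Sum of the known resistances R_other = 0.01725 K/W
Required total resistance R_tot = ΔT/Q_allow = 18/277 = 0.06498 K/W
R_mineral wool = R_tot − R_other = 0.04773 K/W
L = R·k·A = 0.04773×0.0343×23.2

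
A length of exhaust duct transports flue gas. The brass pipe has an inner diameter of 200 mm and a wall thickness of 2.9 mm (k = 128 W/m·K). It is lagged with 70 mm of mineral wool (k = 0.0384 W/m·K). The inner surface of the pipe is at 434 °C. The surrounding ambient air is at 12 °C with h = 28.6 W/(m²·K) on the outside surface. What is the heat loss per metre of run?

Per-layer cylindrical resistances, series-summed:
R_brass pipe wall = ln(102.9/100)/(2π×128×1) = 3.555×10^-5 K/W
R_mineral wool = ln(172.9/102.9)/(2π×0.0384×1) = 2.151 K/W
R_outer film = 1/(h_o·2πr_oL) = 1/(28.6×2π×0.1729×1) = 0.03219 K/W
R_total = 2.183 K/W
Q = ΔT/R_total = 422/2.183

q′ ≈ 193 W/m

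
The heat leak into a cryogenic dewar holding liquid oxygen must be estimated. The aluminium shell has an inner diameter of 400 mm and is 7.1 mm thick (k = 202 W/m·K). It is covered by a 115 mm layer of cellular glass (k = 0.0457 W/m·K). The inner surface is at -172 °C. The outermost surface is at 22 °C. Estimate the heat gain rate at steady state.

For a spherical shell R = (1/r₁ − 1/r₂)/(4πk); film R = 1/(h·4πr²). In series:
R_aluminium shell = (1/0.2 − 1/0.2071)/(4π×202) = 6.753×10^-5 K/W
R_cellular glass = (1/0.2071 − 1/0.3221)/(4π×0.0457) = 3.002 K/W
R_total = 3.002 K/W
Q = ΔT/R_total = 194/3.002

Q ≈ 64.6 W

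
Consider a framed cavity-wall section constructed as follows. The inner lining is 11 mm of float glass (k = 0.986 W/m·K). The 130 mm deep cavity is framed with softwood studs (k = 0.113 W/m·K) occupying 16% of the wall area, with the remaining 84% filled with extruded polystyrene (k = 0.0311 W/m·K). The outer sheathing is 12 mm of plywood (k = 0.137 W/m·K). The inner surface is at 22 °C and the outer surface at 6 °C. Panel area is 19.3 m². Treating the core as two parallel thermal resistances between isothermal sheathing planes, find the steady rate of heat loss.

Sheathing layers in series; stud and cavity paths in parallel between them.
R_inner = 0.011/(0.986×19.3) = 5.78×10^-4 K/W
R_stud  = 0.13/(0.113×0.16×19.3) = 0.3726 K/W
R_cav   = 0.13/(0.0311×0.84×19.3) = 0.2578 K/W
1/R_core = 1/R_stud + 1/R_cav → R_core = 0.1524 K/W
R_outer = 0.012/(0.137×19.3) = 0.004538 K/W
R_total = 0.1575 K/W
Q = ΔT/R_total = 16/0.1575

Q ≈ 102 W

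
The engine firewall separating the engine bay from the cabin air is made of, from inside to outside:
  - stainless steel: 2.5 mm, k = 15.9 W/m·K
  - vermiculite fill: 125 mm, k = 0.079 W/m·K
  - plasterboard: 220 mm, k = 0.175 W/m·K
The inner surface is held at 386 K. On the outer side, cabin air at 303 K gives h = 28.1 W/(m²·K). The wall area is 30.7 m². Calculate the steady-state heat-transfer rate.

Q ≈ 886 W

Series thermal resistances:
R_stainless steel = L/(kA) = 0.0025/(15.9×30.7) = 5.122×10^-6 K/W
R_vermiculite fill = L/(kA) = 0.125/(0.079×30.7) = 0.05154 K/W
R_plasterboard = L/(kA) = 0.22/(0.175×30.7) = 0.04095 K/W
R_outer film = 1/(h_o·A) = 1/(28.1×30.7) = 0.001159 K/W
R_total = 0.09365 K/W
Q = ΔT / R_total = 83 / 0.09365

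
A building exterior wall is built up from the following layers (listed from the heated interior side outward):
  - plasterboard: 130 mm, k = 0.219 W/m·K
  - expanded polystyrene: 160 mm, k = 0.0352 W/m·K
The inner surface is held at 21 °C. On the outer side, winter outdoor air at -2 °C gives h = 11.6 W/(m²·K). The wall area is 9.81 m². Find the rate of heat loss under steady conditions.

Q ≈ 43.2 W

Treating each layer as a thermal resistance in series:
R_plasterboard = L/(kA) = 0.13/(0.219×9.81) = 0.06051 K/W
R_expanded polystyrene = L/(kA) = 0.16/(0.0352×9.81) = 0.4633 K/W
R_outer film = 1/(h_o·A) = 1/(11.6×9.81) = 0.008788 K/W
R_total = 0.5326 K/W
Q = ΔT / R_total = 23 / 0.5326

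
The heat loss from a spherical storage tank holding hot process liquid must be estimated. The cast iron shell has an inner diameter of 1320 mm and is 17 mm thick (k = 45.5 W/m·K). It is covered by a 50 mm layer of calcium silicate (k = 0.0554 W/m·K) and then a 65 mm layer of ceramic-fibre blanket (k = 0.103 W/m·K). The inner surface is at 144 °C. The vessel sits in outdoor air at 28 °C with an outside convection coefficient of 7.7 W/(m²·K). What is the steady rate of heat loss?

Q ≈ 465 W

Each spherical layer contributes R = (1/r_i − 1/r_o)/(4πk):
R_cast iron shell = (1/0.66 − 1/0.677)/(4π×45.5) = 6.654×10^-5 K/W
R_calcium silicate = (1/0.677 − 1/0.727)/(4π×0.0554) = 0.1459 K/W
R_ceramic-fibre blanket = (1/0.727 − 1/0.792)/(4π×0.103) = 0.08722 K/W
R_outer film = 1/(h·4πr_o²) = 1/(7.7×4π×0.792²) = 0.01648 K/W
R_total = 0.2497 K/W
Q = ΔT/R_total = 116/0.2497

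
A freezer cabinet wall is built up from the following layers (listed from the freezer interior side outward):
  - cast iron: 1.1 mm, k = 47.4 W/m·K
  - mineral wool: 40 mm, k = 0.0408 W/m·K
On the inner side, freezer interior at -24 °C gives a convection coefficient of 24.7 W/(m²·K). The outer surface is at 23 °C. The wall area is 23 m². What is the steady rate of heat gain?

Thermal resistances in series:
R_inner film = 1/(h_i·A) = 1/(24.7×23) = 0.00176 K/W
R_cast iron = L/(kA) = 0.0011/(47.4×23) = 1.009×10^-6 K/W
R_mineral wool = L/(kA) = 0.04/(0.0408×23) = 0.04263 K/W
R_total = 0.04439 K/W
Q = ΔT / R_total = 47 / 0.04439

Q ≈ 1060 W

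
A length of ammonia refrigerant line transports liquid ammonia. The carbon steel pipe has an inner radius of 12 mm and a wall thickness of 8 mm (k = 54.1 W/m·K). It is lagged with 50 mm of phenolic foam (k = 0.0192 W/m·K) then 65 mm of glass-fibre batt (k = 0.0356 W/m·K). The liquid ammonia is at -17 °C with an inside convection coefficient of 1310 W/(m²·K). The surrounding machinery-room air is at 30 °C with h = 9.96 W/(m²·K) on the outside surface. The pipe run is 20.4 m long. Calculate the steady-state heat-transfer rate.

Treating each annulus and film as a series resistance:
R_inner film = 1/(h_i·2πr₁L) = 1/(1310×2π×0.012×20.4) = 4.963×10^-4 K/W
R_carbon steel pipe wall = ln(20/12)/(2π×54.1×20.4) = 7.367×10^-5 K/W
R_phenolic foam = ln(70/20)/(2π×0.0192×20.4) = 0.509 K/W
R_glass-fibre batt = ln(135/70)/(2π×0.0356×20.4) = 0.1439 K/W
R_outer film = 1/(h_o·2πr_oL) = 1/(9.96×2π×0.135×20.4) = 0.005802 K/W
R_total = 0.6594 K/W
Q = ΔT/R_total = 47/0.6594

Q ≈ 71.3 W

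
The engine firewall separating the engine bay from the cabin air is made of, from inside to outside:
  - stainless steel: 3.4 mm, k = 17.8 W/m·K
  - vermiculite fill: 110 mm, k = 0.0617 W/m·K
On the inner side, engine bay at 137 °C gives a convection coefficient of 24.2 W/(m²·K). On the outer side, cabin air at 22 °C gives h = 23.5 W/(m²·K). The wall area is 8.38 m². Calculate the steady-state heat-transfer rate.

Q ≈ 516 W

Using the resistance-network approach (series):
R_inner film = 1/(h_i·A) = 1/(24.2×8.38) = 0.004931 K/W
R_stainless steel = L/(kA) = 0.0034/(17.8×8.38) = 2.279×10^-5 K/W
R_vermiculite fill = L/(kA) = 0.11/(0.0617×8.38) = 0.2127 K/W
R_outer film = 1/(h_o·A) = 1/(23.5×8.38) = 0.005078 K/W
R_total = 0.2228 K/W
Q = ΔT / R_total = 115 / 0.2228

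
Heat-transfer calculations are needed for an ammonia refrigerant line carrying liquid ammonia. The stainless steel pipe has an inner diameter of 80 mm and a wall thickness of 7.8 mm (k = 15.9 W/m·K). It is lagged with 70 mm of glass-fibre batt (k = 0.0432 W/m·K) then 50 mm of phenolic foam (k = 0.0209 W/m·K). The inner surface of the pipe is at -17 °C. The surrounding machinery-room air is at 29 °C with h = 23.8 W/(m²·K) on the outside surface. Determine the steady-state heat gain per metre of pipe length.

q′ ≈ 7.59 W/m

Cylindrical conduction, so R = ln(r₂/r₁)/(2πkL) per layer, in series:
R_stainless steel pipe wall = ln(47.8/40)/(2π×15.9×1) = 0.001783 K/W
R_glass-fibre batt = ln(117.8/47.8)/(2π×0.0432×1) = 3.323 K/W
R_phenolic foam = ln(167.8/117.8)/(2π×0.0209×1) = 2.694 K/W
R_outer film = 1/(h_o·2πr_oL) = 1/(23.8×2π×0.1678×1) = 0.03985 K/W
R_total = 6.059 K/W
Q = ΔT/R_total = 46/6.059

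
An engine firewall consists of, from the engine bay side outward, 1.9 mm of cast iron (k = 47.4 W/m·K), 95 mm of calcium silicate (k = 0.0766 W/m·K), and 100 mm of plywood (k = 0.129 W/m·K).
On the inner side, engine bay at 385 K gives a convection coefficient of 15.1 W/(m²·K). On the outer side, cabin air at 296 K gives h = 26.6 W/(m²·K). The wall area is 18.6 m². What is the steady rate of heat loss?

Q ≈ 781 W

Using the resistance-network approach (series):
R_inner film = 1/(h_i·A) = 1/(15.1×18.6) = 0.00356 K/W
R_cast iron = L/(kA) = 0.0019/(47.4×18.6) = 2.155×10^-6 K/W
R_calcium silicate = L/(kA) = 0.095/(0.0766×18.6) = 0.06668 K/W
R_plywood = L/(kA) = 0.1/(0.129×18.6) = 0.04168 K/W
R_outer film = 1/(h_o·A) = 1/(26.6×18.6) = 0.002021 K/W
R_total = 0.1139 K/W
Q = ΔT / R_total = 89 / 0.1139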